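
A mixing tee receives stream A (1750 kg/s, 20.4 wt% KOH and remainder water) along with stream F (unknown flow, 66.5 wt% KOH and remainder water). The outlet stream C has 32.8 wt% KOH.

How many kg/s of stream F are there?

Let F be the unknown flow. Total out = 1750 + F.
KOH balance: 357 + 0.665·F = 0.328·(1750 + F)
(0.665 − 0.328)·F = 0.328×1750 − 357 = 217
F = 217 / 0.337 = 643.92 kg/s

643.9 kg/s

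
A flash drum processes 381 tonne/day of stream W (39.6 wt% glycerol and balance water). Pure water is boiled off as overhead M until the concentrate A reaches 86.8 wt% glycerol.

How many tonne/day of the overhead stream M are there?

glycerol is conserved: 381×0.396 = 150.88 tonne/day all reports to the concentrate.
Concentrate = 150.88/(target fraction) = 173.82 tonne/day.
Overhead = 381 − 173.82 = 207.18 tonne/day.

207.2 tonne/day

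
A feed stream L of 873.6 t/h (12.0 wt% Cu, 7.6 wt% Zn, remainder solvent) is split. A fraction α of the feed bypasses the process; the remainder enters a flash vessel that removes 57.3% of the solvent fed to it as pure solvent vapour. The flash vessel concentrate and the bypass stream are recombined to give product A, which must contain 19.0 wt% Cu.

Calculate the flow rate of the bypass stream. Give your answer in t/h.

All 873.6×0.120 = 104.83 t/h of Cu reaches A, so A = 104.83/0.190 = 551.75 t/h and vapour = 321.85 t/h.
The evaporator receives (1−α)·873.6 of feed at 0.804 solvent and removes 0.573 of that solvent:
0.573×0.804×(1−α)×873.6 = 321.85
(1−α) = 321.85/402.46 = 0.7997;  α = 0.2003.
Bypass flow = 0.2003×873.6 = 174.97 t/h.

175 t/h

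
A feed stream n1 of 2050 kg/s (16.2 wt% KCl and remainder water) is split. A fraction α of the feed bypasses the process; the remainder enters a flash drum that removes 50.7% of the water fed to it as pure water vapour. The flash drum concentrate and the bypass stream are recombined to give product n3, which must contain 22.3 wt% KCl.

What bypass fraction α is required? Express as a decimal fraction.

0.356

All 2050×0.162 = 332.1 kg/s of KCl reaches n3, so n3 = 332.1/0.223 = 1489.2 kg/s and vapour = 560.76 kg/s.
The evaporator receives (1−α)·2050 of feed at 0.838 water and removes 0.507 of that water:
0.507×0.838×(1−α)×2050 = 560.76
(1−α) = 560.76/870.98 = 0.6438;  α = 0.3562.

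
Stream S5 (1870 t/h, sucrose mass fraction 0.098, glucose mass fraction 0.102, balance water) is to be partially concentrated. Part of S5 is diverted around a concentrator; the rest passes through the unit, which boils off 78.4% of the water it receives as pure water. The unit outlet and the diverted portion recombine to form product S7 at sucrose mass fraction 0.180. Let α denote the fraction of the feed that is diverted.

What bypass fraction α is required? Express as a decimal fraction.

All 1870×0.098 = 183.26 t/h of sucrose reaches S7, so S7 = 183.26/0.180 = 1018.1 t/h and vapour = 851.89 t/h.
The evaporator receives (1−α)·1870 of feed at 0.800 water and removes 0.784 of that water:
0.784×0.800×(1−α)×1870 = 851.89
(1−α) = 851.89/1172.9 = 0.7263;  α = 0.2737.

0.274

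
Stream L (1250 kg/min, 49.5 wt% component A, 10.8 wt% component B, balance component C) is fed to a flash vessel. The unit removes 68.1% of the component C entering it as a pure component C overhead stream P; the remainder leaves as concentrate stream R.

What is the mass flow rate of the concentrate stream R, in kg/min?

912.1 kg/min

component C entering = 1250×0.397 = 496.25 kg/min; overhead removed = 0.681×496.25 = 337.95 kg/min.
Concentrate = 1250 − 337.95 = 912.05 kg/min.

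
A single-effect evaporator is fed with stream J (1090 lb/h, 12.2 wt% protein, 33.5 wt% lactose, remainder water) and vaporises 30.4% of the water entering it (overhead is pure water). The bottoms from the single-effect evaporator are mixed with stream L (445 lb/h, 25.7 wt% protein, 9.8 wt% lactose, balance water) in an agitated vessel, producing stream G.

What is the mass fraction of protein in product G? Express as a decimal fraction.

0.1825

Vapour removed = 0.304×0.543×1090 = 179.93 lb/h; concentrate = 910.07 lb/h.
protein reaching the mixer = 132.98 (from concentrate) + 445×0.257 = 247.34 lb/h.
Product flow = 910.07 + 445 = 1355.1 lb/h; protein fraction = 0.1825.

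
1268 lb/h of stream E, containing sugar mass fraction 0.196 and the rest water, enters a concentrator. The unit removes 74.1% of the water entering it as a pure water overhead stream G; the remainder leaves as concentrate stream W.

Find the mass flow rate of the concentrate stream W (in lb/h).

512.6 lb/h

water entering = 1268×0.804 = 1019.5 lb/h; overhead removed = 0.741×1019.5 = 755.43 lb/h.
Concentrate = 1268 − 755.43 = 512.57 lb/h.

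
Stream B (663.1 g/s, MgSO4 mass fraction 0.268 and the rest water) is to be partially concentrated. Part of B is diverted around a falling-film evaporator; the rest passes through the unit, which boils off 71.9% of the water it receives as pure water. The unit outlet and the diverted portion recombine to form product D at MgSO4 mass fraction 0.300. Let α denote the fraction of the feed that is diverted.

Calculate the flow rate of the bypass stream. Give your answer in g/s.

All 663.1×0.268 = 177.71 g/s of MgSO4 reaches D, so D = 177.71/0.300 = 592.37 g/s and vapour = 70.731 g/s.
The evaporator receives (1−α)·663.1 of feed at 0.732 water and removes 0.719 of that water:
0.719×0.732×(1−α)×663.1 = 70.731
(1−α) = 70.731/348.99 = 0.2027;  α = 0.7973.
Bypass flow = 0.7973×663.1 = 528.71 g/s.

528.7 g/s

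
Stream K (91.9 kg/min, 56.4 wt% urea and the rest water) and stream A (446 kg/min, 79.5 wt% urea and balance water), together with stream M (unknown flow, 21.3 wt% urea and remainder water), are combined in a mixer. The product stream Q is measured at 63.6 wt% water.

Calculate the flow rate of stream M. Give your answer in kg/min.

1395 kg/min

Let M be the unknown flow. Total out = 537.9 + M.
water balance: 131.5 + 0.787·M = 0.636·(537.9 + M)
(0.787 − 0.636)·M = 0.636×537.9 − 131.5 = 210.61
M = 210.61 / 0.151 = 1394.7 kg/min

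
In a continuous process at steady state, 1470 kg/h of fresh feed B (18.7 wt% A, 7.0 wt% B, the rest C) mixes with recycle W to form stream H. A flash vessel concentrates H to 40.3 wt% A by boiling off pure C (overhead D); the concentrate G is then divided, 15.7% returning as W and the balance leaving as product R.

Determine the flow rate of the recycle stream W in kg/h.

127 kg/h

Overall A balance (none leaves overhead): A in fresh feed = A in product, i.e. 1470×0.187 = (1−0.157)·G·0.403.
G = 274.89/(0.403×0.843) = 809.14 kg/h.
Recycle W = 0.157×809.14 = 127.04 kg/h.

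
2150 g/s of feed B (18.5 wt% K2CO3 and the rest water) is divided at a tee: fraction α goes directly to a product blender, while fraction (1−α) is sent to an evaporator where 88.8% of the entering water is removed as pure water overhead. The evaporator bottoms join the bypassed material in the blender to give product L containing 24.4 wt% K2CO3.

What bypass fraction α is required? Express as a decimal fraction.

All 2150×0.185 = 397.75 g/s of K2CO3 reaches L, so L = 397.75/0.244 = 1630.1 g/s and vapour = 519.88 g/s.
The evaporator receives (1−α)·2150 of feed at 0.815 water and removes 0.888 of that water:
0.888×0.815×(1−α)×2150 = 519.88
(1−α) = 519.88/1556 = 0.3341;  α = 0.6659.

0.666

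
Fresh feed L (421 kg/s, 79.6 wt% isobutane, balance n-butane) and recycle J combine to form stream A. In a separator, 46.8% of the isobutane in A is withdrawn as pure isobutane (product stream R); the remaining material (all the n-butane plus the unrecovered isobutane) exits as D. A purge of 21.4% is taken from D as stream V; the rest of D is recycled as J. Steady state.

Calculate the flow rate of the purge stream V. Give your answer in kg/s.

n-butane enters only via L and leaves only via the purge: 421×0.204 = 0.214×(n-butane in D), and the separator passes all n-butane, so n-butane in A = n-butane in D = 401.33 kg/s.
isobutane in A: m_A = 421×0.796 + (1−0.214)·(1−0.468)·m_A, so m_A = 335.12/0.5818 = 575.95 kg/s.
D = (1−0.468)×575.95 + 401.33 = 707.73 kg/s.
Purge V = 0.214×707.73 = 151.45 kg/s.

151.5 kg/s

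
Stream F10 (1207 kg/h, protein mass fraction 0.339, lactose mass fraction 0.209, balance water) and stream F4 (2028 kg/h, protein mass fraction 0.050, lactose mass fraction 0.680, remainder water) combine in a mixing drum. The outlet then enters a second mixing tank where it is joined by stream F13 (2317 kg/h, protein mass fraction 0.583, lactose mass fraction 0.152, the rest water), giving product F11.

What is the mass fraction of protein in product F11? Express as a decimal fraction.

Overall, product flow = 5552 kg/h.
protein in = 1207×0.339 + 2028×0.050 + 2317×0.583 = 1861.4 kg/h.
protein fraction in F11 = 0.335.

0.335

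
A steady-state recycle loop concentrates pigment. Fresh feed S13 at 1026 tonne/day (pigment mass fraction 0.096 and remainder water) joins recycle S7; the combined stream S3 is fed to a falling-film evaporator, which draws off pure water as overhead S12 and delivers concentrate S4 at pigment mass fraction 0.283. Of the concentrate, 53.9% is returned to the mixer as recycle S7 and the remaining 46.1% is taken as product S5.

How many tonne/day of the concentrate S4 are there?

755 tonne/day

Overall pigment balance (none leaves overhead): pigment in fresh feed = pigment in product, i.e. 1026×0.096 = (1−0.539)·S4·0.283.
S4 = 98.496/(0.283×0.461) = 754.97 tonne/day.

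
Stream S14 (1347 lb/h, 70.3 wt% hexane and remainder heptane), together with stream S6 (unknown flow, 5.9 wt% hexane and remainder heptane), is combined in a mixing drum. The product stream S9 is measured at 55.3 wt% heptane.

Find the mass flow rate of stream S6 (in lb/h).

Let S6 be the unknown flow. Total out = 1347 + S6.
heptane balance: 400.06 + 0.941·S6 = 0.553·(1347 + S6)
(0.941 − 0.553)·S6 = 0.553×1347 − 400.06 = 344.83
S6 = 344.83 / 0.388 = 888.74 lb/h

888.7 lb/h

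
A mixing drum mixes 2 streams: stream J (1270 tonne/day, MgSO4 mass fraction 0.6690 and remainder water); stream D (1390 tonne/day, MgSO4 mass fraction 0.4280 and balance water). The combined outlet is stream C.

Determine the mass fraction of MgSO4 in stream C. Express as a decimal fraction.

0.5431

Total flow out = 1270 + 1390 = 2660 tonne/day.
MgSO4 in = 1270×0.669 + 1390×0.428 = 1444.5 tonne/day.
MgSO4 mass fraction in C = 1444.5/2660 = 0.5431.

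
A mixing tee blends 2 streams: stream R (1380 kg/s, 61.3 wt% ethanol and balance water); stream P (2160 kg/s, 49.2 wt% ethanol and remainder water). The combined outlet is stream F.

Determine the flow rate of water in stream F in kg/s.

water out = water in = 1380×0.387 + 2160×0.508 = 1631.3 kg/s.

1631 kg/s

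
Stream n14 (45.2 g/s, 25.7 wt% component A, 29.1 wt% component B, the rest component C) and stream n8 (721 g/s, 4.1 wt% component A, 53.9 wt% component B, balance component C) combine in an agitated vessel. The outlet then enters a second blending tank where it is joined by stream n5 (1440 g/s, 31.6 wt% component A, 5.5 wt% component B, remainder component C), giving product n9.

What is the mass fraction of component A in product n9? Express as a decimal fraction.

0.225

Overall, product flow = 2206.2 g/s.
component A in = 45.2×0.257 + 721×0.041 + 1440×0.316 = 496.22 g/s.
component A fraction in n9 = 0.225.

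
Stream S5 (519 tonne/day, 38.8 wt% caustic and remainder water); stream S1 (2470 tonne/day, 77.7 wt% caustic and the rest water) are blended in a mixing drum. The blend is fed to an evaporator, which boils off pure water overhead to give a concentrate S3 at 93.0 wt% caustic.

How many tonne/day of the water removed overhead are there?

708.8 tonne/day

caustic entering = 519×0.388 + 2470×0.777 = 2120.6 tonne/day.
All caustic reports to S3, so S3 = 2120.6/0.930 = 2280.2 tonne/day.
Total feed = 2989 tonne/day; overhead = 2989 − 2280.2 = 708.83 tonne/day.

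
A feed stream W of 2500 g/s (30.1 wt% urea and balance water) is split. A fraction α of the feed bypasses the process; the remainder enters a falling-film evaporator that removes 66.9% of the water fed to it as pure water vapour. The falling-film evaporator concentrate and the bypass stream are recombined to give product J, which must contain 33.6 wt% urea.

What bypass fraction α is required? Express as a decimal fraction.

0.777

All 2500×0.301 = 752.5 g/s of urea reaches J, so J = 752.5/0.336 = 2239.6 g/s and vapour = 260.42 g/s.
The evaporator receives (1−α)·2500 of feed at 0.699 water and removes 0.669 of that water:
0.669×0.699×(1−α)×2500 = 260.42
(1−α) = 260.42/1169.1 = 0.2228;  α = 0.7772.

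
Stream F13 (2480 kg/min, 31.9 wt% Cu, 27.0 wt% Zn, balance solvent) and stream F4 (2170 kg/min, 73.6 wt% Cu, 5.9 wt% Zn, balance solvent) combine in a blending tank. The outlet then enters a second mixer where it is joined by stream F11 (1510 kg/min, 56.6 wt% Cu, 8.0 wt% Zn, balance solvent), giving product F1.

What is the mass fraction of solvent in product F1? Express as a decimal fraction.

0.324

Overall, product flow = 6160 kg/min.
solvent in = 2480×0.411 + 2170×0.205 + 1510×0.354 = 1998.7 kg/min.
solvent fraction in F1 = 0.324.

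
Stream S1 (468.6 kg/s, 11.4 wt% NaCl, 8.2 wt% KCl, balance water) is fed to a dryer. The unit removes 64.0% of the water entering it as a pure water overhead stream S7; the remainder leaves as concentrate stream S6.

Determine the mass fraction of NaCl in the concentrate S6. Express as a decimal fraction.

NaCl is not removed: 468.6×0.114 = 53.42 kg/s of NaCl enters S6.
water entering = 468.6×0.804 = 376.75 kg/s; overhead removed = 0.640×376.75 = 241.12 kg/s.
Concentrate = 468.6 − 241.12 = 227.48 kg/s.
Mass fraction = 53.42/227.48 = 0.235.

0.235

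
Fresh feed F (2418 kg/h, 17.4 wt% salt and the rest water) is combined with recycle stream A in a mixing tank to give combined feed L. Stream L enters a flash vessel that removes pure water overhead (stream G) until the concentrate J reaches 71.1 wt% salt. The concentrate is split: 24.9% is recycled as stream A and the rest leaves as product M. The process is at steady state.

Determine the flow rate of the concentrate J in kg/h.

787.9 kg/h

Overall salt balance (none leaves overhead): salt in fresh feed = salt in product, i.e. 2418×0.174 = (1−0.249)·J·0.711.
J = 420.73/(0.711×0.751) = 787.95 kg/h.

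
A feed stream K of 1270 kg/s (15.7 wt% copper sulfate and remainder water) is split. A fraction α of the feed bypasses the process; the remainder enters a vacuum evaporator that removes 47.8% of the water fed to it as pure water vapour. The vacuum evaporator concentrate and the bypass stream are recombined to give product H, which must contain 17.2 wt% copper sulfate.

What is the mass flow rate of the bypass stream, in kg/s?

995.1 kg/s

All 1270×0.157 = 199.39 kg/s of copper sulfate reaches H, so H = 199.39/0.172 = 1159.2 kg/s and vapour = 110.76 kg/s.
The evaporator receives (1−α)·1270 of feed at 0.843 water and removes 0.478 of that water:
0.478×0.843×(1−α)×1270 = 110.76
(1−α) = 110.76/511.75 = 0.2164;  α = 0.7836.
Bypass flow = 0.7836×1270 = 995.14 kg/s.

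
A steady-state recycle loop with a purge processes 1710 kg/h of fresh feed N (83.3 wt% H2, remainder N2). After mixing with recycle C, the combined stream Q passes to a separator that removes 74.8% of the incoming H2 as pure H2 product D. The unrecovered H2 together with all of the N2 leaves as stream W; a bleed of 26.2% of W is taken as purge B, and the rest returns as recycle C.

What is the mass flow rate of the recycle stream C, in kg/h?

N2 enters only via N and leaves only via the purge: 1710×0.167 = 0.262×(N2 in W), and the separator passes all N2, so N2 in Q = N2 in W = 1090 kg/h.
H2 in Q: m_A = 1710×0.833 + (1−0.262)·(1−0.748)·m_A, so m_A = 1424.4/0.8140 = 1749.9 kg/h.
W = (1−0.748)×1749.9 + 1090 = 1530.9 kg/h.
Recycle C = (1−0.262)×1530.9 = 1129.8 kg/h.

1130 kg/h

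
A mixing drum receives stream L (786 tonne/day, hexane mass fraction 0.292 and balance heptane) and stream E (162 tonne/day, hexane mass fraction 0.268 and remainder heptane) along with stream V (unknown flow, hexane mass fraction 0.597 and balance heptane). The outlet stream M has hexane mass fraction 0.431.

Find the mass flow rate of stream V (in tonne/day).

Let V be the unknown flow. Total out = 948 + V.
hexane balance: 272.93 + 0.597·V = 0.431·(948 + V)
(0.597 − 0.431)·V = 0.431×948 − 272.93 = 135.66
V = 135.66 / 0.166 = 817.23 tonne/day

817.2 tonne/day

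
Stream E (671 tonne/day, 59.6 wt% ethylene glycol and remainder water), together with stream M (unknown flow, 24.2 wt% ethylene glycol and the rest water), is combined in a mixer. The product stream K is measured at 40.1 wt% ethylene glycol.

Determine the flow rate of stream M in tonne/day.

Let M be the unknown flow. Total out = 671 + M.
ethylene glycol balance: 399.92 + 0.242·M = 0.401·(671 + M)
(0.242 − 0.401)·M = 0.401×671 − 399.92 = -130.84
M = -130.84 / -0.159 = 822.92 tonne/day

822.9 tonne/day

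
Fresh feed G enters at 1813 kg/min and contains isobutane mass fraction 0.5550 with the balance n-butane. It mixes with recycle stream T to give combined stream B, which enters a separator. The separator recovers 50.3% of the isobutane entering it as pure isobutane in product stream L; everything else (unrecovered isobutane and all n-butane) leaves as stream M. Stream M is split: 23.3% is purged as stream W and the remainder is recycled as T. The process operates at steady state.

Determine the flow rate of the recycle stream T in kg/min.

n-butane enters only via G and leaves only via the purge: 1813×0.445 = 0.233×(n-butane in M), and the separator passes all n-butane, so n-butane in B = n-butane in M = 3462.6 kg/min.
isobutane in B: m_A = 1813×0.555 + (1−0.233)·(1−0.503)·m_A, so m_A = 1006.2/0.6188 = 1626.1 kg/min.
M = (1−0.503)×1626.1 + 3462.6 = 4270.8 kg/min.
Recycle T = (1−0.233)×4270.8 = 3275.7 kg/min.

3276 kg/min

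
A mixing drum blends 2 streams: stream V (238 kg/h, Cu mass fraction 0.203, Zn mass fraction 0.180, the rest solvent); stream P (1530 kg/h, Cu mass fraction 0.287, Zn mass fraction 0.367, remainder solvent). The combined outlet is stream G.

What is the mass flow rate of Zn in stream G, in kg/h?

604.4 kg/h

Zn out = Zn in = 238×0.180 + 1530×0.367 = 604.35 kg/h.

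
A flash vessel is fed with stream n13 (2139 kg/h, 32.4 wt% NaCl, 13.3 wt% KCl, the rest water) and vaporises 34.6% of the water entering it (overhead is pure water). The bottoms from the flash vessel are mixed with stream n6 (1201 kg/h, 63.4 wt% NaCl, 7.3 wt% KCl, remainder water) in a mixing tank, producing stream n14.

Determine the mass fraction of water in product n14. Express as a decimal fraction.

0.378

Vapour removed = 0.346×0.543×2139 = 401.87 kg/h; concentrate = 1737.1 kg/h.
water reaching the mixer = 759.61 (from concentrate) + 1201×0.293 = 1111.5 kg/h.
Product flow = 1737.1 + 1201 = 2938.1 kg/h; water fraction = 0.378.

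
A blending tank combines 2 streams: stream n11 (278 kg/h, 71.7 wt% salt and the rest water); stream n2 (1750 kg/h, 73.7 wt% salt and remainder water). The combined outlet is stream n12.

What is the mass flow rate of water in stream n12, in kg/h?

538.9 kg/h

water out = water in = 278×0.283 + 1750×0.263 = 538.92 kg/h.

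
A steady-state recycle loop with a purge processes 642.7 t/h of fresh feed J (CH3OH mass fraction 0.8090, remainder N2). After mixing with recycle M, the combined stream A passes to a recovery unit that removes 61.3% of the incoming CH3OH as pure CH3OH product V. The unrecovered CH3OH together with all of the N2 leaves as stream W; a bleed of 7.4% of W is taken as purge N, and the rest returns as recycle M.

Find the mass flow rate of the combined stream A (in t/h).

N2 enters only via J and leaves only via the purge: 642.7×0.191 = 0.074×(N2 in W), and the recovery unit passes all N2, so N2 in A = N2 in W = 1658.9 t/h.
CH3OH in A: m_A = 642.7×0.809 + (1−0.074)·(1−0.613)·m_A, so m_A = 519.94/0.6416 = 810.34 t/h.
A = 810.34 + 1658.9 = 2469.2 t/h.

2469 t/h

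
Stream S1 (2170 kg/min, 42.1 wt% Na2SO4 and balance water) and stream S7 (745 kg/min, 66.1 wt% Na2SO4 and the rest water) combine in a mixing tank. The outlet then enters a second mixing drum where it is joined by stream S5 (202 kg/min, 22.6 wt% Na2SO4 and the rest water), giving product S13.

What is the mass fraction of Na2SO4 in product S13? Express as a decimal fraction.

0.466

Overall, product flow = 3117 kg/min.
Na2SO4 in = 2170×0.421 + 745×0.661 + 202×0.226 = 1451.7 kg/min.
Na2SO4 fraction in S13 = 0.466.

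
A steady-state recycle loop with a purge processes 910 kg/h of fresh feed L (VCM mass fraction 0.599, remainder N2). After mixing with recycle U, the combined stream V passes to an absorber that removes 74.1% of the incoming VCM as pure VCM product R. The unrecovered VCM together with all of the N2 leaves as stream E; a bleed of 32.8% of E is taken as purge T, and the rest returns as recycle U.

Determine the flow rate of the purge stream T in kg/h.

421 kg/h

N2 enters only via L and leaves only via the purge: 910×0.401 = 0.328×(N2 in E), and the absorber passes all N2, so N2 in V = N2 in E = 1112.5 kg/h.
VCM in V: m_A = 910×0.599 + (1−0.328)·(1−0.741)·m_A, so m_A = 545.09/0.8260 = 659.95 kg/h.
E = (1−0.741)×659.95 + 1112.5 = 1283.5 kg/h.
Purge T = 0.328×1283.5 = 420.97 kg/h.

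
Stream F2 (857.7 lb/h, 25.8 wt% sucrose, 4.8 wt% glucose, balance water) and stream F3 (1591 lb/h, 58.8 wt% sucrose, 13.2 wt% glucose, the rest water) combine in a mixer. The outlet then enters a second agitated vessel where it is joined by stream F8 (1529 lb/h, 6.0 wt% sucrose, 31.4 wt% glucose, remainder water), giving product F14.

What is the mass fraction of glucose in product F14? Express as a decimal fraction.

Overall, product flow = 3977.7 lb/h.
glucose in = 857.7×0.048 + 1591×0.132 + 1529×0.314 = 731.29 lb/h.
glucose fraction in F14 = 0.1838.

0.1838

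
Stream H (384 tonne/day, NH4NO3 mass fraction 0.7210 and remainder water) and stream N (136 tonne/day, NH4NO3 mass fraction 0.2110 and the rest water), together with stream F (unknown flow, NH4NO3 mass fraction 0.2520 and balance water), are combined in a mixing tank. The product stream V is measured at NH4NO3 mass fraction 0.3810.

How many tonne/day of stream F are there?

832.9 tonne/day

Let F be the unknown flow. Total out = 520 + F.
NH4NO3 balance: 305.56 + 0.252·F = 0.381·(520 + F)
(0.252 − 0.381)·F = 0.381×520 − 305.56 = -107.44
F = -107.44 / -0.129 = 832.87 tonne/day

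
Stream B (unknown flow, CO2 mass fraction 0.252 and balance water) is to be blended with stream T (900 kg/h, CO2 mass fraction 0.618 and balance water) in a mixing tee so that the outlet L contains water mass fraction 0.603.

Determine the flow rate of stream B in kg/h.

1372 kg/h

Let B be the unknown flow. Total out = 900 + B.
water balance: 343.8 + 0.748·B = 0.603·(900 + B)
(0.748 − 0.603)·B = 0.603×900 − 343.8 = 198.9
B = 198.9 / 0.145 = 1371.7 kg/h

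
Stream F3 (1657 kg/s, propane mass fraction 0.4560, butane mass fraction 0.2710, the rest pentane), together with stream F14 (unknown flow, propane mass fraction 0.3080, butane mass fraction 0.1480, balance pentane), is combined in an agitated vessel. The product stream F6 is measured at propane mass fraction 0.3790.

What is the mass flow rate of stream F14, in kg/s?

1797 kg/s

Let F14 be the unknown flow. Total out = 1657 + F14.
propane balance: 755.59 + 0.308·F14 = 0.379·(1657 + F14)
(0.308 − 0.379)·F14 = 0.379×1657 − 755.59 = -127.59
F14 = -127.59 / -0.071 = 1797 kg/s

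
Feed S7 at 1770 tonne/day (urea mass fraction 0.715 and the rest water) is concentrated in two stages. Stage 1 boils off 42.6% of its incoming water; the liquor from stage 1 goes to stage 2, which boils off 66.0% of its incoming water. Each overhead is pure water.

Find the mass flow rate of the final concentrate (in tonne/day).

water in feed = 1770×0.285 = 504.45 tonne/day.
After stage 1: water left = (1−0.426)×504.45 = 289.55; stream total = 1555.1 tonne/day.
After stage 2: water left = (1−0.660)×289.55 = 98.448; final concentrate = 1364 tonne/day.

1364 tonne/day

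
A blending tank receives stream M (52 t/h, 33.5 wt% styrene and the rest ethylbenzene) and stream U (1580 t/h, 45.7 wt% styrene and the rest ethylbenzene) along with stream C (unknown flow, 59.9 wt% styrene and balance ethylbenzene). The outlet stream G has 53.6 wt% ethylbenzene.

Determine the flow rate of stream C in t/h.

Let C be the unknown flow. Total out = 1632 + C.
ethylbenzene balance: 892.52 + 0.401·C = 0.536·(1632 + C)
(0.401 − 0.536)·C = 0.536×1632 − 892.52 = -17.768
C = -17.768 / -0.135 = 131.61 t/h

131.6 t/h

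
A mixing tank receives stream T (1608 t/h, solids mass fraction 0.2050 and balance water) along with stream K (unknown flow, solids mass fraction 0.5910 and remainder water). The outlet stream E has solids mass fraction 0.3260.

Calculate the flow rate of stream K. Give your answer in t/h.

734.2 t/h

Let K be the unknown flow. Total out = 1608 + K.
solids balance: 329.64 + 0.591·K = 0.326·(1608 + K)
(0.591 − 0.326)·K = 0.326×1608 − 329.64 = 194.57
K = 194.57 / 0.265 = 734.22 t/h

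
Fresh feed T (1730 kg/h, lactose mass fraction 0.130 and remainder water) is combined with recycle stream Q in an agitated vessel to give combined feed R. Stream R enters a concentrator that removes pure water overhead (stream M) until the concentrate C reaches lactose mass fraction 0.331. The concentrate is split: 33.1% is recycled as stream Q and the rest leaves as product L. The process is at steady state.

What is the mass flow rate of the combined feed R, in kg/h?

Overall lactose balance (none leaves overhead): lactose in fresh feed = lactose in product, i.e. 1730×0.130 = (1−0.331)·C·0.331.
C = 224.9/(0.331×0.669) = 1015.6 kg/h.
Recycle Q = 0.331×1015.6 = 336.17 kg/h.
Combined feed R = 1730 + 336.17 = 2066.2 kg/h.

2066 kg/h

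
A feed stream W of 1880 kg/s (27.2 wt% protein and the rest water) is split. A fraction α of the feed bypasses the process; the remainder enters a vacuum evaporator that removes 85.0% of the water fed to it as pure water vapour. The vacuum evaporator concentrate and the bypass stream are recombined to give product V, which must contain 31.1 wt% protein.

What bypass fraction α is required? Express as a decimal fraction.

All 1880×0.272 = 511.36 kg/s of protein reaches V, so V = 511.36/0.311 = 1644.2 kg/s and vapour = 235.76 kg/s.
The evaporator receives (1−α)·1880 of feed at 0.728 water and removes 0.850 of that water:
0.850×0.728×(1−α)×1880 = 235.76
(1−α) = 235.76/1163.3 = 0.2027;  α = 0.7973.

0.797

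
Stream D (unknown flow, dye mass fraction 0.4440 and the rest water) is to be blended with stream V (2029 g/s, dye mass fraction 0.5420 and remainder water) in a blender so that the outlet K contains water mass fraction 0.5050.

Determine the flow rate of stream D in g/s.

1870 g/s

Let D be the unknown flow. Total out = 2029 + D.
water balance: 929.28 + 0.556·D = 0.505·(2029 + D)
(0.556 − 0.505)·D = 0.505×2029 − 929.28 = 95.363
D = 95.363 / 0.051 = 1869.9 g/s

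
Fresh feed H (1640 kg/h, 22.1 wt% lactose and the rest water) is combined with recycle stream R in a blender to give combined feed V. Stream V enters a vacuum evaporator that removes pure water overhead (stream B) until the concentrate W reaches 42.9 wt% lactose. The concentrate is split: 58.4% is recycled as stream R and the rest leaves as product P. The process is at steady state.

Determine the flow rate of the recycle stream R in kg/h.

1186 kg/h

Overall lactose balance (none leaves overhead): lactose in fresh feed = lactose in product, i.e. 1640×0.221 = (1−0.584)·W·0.429.
W = 362.44/(0.429×0.416) = 2030.9 kg/h.
Recycle R = 0.584×2030.9 = 1186 kg/h.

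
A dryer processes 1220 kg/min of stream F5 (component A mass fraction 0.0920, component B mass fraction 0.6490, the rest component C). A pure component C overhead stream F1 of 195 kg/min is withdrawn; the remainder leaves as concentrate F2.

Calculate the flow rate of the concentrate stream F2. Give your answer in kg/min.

Concentrate = 1220 − 195 = 1025 kg/min.

1025 kg/min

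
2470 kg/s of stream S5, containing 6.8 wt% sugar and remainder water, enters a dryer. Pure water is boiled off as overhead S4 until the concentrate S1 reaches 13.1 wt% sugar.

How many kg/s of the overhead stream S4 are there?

1188 kg/s

sugar is conserved: 2470×0.068 = 167.96 kg/s all reports to the concentrate.
Concentrate = 167.96/(target fraction) = 1282.1 kg/s.
Overhead = 2470 − 1282.1 = 1187.9 kg/s.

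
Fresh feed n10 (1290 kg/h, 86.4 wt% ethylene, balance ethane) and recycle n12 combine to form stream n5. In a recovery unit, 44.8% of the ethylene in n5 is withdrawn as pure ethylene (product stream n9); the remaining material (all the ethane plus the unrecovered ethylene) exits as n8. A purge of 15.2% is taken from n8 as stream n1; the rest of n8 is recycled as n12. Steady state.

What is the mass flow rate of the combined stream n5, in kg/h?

ethane enters only via n10 and leaves only via the purge: 1290×0.136 = 0.152×(ethane in n8), and the recovery unit passes all ethane, so ethane in n5 = ethane in n8 = 1154.2 kg/h.
ethylene in n5: m_A = 1290×0.864 + (1−0.152)·(1−0.448)·m_A, so m_A = 1114.6/0.5319 = 2095.4 kg/h.
n5 = 2095.4 + 1154.2 = 3249.6 kg/h.

3250 kg/h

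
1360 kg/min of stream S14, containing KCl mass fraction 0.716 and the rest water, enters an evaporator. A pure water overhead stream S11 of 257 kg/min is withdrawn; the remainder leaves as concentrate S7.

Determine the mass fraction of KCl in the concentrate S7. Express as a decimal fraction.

0.883

KCl is not removed: 1360×0.716 = 973.76 kg/min of KCl enters S7.
Concentrate = 1360 − 257 = 1103 kg/min.
Mass fraction = 973.76/1103 = 0.883.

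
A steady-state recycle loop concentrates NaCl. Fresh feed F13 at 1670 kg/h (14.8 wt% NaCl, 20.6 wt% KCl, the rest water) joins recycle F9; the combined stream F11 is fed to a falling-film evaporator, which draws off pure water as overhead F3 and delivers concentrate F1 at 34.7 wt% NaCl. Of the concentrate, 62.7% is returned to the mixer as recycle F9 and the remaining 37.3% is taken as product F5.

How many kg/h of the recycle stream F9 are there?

Overall NaCl balance (none leaves overhead): NaCl in fresh feed = NaCl in product, i.e. 1670×0.148 = (1−0.627)·F1·0.347.
F1 = 247.16/(0.347×0.373) = 1909.6 kg/h.
Recycle F9 = 0.627×1909.6 = 1197.3 kg/h.

1197 kg/h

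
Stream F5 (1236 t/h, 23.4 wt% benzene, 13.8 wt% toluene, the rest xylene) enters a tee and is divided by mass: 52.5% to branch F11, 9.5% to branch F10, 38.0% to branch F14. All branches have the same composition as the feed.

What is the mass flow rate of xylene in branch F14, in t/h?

295 t/h

Branch F14 total = 0.380×1236 = 469.68 t/h.
xylene in F14 = 0.628×469.68 = 294.96 t/h.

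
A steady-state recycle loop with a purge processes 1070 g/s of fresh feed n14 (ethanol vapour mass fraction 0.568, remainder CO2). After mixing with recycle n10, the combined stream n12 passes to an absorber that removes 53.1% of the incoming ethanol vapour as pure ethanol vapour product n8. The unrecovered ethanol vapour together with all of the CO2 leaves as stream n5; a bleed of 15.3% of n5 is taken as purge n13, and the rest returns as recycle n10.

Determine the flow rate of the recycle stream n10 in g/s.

2959 g/s

CO2 enters only via n14 and leaves only via the purge: 1070×0.432 = 0.153×(CO2 in n5), and the absorber passes all CO2, so CO2 in n12 = CO2 in n5 = 3021.2 g/s.
ethanol vapour in n12: m_A = 1070×0.568 + (1−0.153)·(1−0.531)·m_A, so m_A = 607.76/0.6028 = 1008.3 g/s.
n5 = (1−0.531)×1008.3 + 3021.2 = 3494.1 g/s.
Recycle n10 = (1−0.153)×3494.1 = 2959.5 g/s.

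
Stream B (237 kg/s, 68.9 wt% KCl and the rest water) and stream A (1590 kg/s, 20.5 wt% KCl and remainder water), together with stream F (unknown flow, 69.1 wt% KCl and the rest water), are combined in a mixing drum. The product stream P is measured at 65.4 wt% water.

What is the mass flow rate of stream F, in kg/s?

414.2 kg/s

Let F be the unknown flow. Total out = 1827 + F.
water balance: 1337.8 + 0.309·F = 0.654·(1827 + F)
(0.309 − 0.654)·F = 0.654×1827 − 1337.8 = -142.9
F = -142.9 / -0.345 = 414.2 kg/s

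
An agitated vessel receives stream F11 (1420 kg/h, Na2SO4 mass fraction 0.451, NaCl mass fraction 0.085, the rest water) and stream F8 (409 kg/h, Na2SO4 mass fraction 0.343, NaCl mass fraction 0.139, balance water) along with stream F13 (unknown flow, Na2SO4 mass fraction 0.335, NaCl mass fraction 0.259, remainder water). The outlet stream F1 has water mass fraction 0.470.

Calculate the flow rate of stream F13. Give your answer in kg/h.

Let F13 be the unknown flow. Total out = 1829 + F13.
water balance: 870.74 + 0.406·F13 = 0.470·(1829 + F13)
(0.406 − 0.470)·F13 = 0.470×1829 − 870.74 = -11.112
F13 = -11.112 / -0.064 = 173.62 kg/h

173.6 kg/h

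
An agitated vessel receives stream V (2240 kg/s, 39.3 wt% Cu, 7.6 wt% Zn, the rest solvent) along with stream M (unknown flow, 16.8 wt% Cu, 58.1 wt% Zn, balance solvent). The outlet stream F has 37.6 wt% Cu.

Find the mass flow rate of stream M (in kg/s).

183.1 kg/s

Let M be the unknown flow. Total out = 2240 + M.
Cu balance: 880.32 + 0.168·M = 0.376·(2240 + M)
(0.168 − 0.376)·M = 0.376×2240 − 880.32 = -38.08
M = -38.08 / -0.208 = 183.08 kg/s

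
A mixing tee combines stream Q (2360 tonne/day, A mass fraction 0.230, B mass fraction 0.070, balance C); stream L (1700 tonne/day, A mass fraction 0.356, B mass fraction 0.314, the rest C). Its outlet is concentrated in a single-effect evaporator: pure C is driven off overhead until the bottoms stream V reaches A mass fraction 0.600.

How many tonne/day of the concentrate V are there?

A entering = 2360×0.230 + 1700×0.356 = 1148 tonne/day.
All A reports to V, so V = 1148/0.600 = 1913.3 tonne/day.

1913 tonne/day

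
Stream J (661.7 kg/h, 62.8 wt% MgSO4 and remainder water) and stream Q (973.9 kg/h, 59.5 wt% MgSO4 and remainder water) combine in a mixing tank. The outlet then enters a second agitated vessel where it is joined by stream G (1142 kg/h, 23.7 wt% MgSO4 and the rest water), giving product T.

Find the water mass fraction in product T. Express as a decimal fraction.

Overall, product flow = 2777.6 kg/h.
water in = 661.7×0.372 + 973.9×0.405 + 1142×0.763 = 1511.9 kg/h.
water fraction in T = 0.544.

0.544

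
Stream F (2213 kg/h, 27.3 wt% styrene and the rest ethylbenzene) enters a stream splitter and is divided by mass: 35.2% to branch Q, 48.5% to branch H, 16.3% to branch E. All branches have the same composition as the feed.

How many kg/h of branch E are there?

360.7 kg/h

Branch E flow = 0.163×2213 = 360.72 kg/h.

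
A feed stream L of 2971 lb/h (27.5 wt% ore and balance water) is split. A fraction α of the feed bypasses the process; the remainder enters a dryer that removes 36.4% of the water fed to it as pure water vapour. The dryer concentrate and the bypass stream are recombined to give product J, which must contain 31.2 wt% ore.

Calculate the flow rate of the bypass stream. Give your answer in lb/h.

All 2971×0.275 = 817.03 lb/h of ore reaches J, so J = 817.03/0.312 = 2618.7 lb/h and vapour = 352.33 lb/h.
The evaporator receives (1−α)·2971 of feed at 0.725 water and removes 0.364 of that water:
0.364×0.725×(1−α)×2971 = 352.33
(1−α) = 352.33/784.05 = 0.4494;  α = 0.5506.
Bypass flow = 0.5506×2971 = 1635.9 lb/h.

1636 lb/h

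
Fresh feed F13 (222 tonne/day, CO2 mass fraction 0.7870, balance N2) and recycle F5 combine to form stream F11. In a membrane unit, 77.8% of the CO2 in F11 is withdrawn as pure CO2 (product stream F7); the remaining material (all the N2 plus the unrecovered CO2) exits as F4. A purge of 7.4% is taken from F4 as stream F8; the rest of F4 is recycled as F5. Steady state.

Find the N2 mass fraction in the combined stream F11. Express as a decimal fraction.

N2 enters only via F13 and leaves only via the purge: 222×0.213 = 0.074×(N2 in F4), and the membrane unit passes all N2, so N2 in F11 = N2 in F4 = 639 tonne/day.
CO2 in F11: m_A = 222×0.787 + (1−0.074)·(1−0.778)·m_A, so m_A = 174.71/0.7944 = 219.92 tonne/day.
F11 = 219.92 + 639 = 858.92 tonne/day.
N2 fraction in F11 = 639/858.92 = 0.7440.

0.7440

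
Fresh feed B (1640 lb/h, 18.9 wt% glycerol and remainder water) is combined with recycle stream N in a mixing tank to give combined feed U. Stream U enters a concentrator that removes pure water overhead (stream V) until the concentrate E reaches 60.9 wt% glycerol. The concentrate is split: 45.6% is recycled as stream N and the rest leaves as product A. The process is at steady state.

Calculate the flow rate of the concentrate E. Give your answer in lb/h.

Overall glycerol balance (none leaves overhead): glycerol in fresh feed = glycerol in product, i.e. 1640×0.189 = (1−0.456)·E·0.609.
E = 309.96/(0.609×0.544) = 935.6 lb/h.

935.6 lb/h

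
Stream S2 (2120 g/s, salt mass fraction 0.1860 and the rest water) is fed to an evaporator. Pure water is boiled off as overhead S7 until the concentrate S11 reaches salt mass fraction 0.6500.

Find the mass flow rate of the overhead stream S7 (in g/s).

salt is conserved: 2120×0.186 = 394.32 g/s all reports to the concentrate.
Concentrate = 394.32/(target fraction) = 606.65 g/s.
Overhead = 2120 − 606.65 = 1513.4 g/s.

1513 g/s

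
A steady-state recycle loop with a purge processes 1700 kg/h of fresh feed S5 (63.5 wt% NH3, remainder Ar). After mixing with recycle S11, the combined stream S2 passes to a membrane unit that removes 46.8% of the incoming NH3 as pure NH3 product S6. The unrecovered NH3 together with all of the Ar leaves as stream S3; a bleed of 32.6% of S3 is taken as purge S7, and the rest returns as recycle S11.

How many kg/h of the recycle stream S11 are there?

Ar enters only via S5 and leaves only via the purge: 1700×0.365 = 0.326×(Ar in S3), and the membrane unit passes all Ar, so Ar in S2 = Ar in S3 = 1903.4 kg/h.
NH3 in S2: m_A = 1700×0.635 + (1−0.326)·(1−0.468)·m_A, so m_A = 1079.5/0.6414 = 1683 kg/h.
S3 = (1−0.468)×1683 + 1903.4 = 2798.7 kg/h.
Recycle S11 = (1−0.326)×2798.7 = 1886.3 kg/h.

1886 kg/h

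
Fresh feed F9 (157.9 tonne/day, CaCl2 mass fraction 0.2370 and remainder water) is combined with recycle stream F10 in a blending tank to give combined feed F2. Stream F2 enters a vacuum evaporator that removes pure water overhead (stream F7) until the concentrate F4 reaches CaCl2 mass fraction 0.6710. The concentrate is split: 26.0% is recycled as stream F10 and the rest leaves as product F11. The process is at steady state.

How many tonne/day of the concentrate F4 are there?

75.37 tonne/day

Overall CaCl2 balance (none leaves overhead): CaCl2 in fresh feed = CaCl2 in product, i.e. 157.9×0.237 = (1−0.260)·F4·0.671.
F4 = 37.422/(0.671×0.740) = 75.366 tonne/day.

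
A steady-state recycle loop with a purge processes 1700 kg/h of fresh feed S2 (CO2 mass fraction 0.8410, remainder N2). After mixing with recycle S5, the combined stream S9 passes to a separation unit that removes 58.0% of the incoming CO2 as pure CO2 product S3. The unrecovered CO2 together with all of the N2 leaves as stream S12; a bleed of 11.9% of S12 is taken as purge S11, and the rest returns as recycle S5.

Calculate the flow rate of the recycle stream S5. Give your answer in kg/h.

2841 kg/h

N2 enters only via S2 and leaves only via the purge: 1700×0.159 = 0.119×(N2 in S12), and the separation unit passes all N2, so N2 in S9 = N2 in S12 = 2271.4 kg/h.
CO2 in S9: m_A = 1700×0.841 + (1−0.119)·(1−0.580)·m_A, so m_A = 1429.7/0.6300 = 2269.4 kg/h.
S12 = (1−0.580)×2269.4 + 2271.4 = 3224.6 kg/h.
Recycle S5 = (1−0.119)×3224.6 = 2840.9 kg/h.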